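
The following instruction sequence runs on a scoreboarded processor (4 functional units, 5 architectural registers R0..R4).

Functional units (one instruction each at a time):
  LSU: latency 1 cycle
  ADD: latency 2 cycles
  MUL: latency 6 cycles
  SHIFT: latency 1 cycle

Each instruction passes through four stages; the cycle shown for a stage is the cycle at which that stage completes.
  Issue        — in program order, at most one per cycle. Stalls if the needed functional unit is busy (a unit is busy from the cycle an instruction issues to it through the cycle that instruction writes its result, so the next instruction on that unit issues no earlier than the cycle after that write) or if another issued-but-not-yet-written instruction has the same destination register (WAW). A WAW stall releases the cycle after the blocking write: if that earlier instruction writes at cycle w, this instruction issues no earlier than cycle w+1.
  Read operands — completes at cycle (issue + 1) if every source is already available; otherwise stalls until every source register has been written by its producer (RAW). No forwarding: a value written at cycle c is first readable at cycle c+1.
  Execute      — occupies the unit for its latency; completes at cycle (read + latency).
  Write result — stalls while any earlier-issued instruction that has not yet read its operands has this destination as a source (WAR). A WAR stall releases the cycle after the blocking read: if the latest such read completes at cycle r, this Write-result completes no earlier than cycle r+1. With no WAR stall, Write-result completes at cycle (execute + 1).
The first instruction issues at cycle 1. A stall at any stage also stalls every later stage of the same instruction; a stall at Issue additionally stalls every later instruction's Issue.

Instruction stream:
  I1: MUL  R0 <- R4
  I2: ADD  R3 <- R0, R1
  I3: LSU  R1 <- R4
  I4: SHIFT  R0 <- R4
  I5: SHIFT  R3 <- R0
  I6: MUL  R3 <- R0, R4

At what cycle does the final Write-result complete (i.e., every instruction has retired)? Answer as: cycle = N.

cycle = 26

t=1  I1 dispatched to MUL
t=2  I1 operands ready, I2 dispatched to ADD
t=3  I3 dispatched to LSU
t=4  I3 operands ready
t=5  I3 complete
t=8  I1 complete
t=9  R0←I1
t=10  I2 operands ready, I4 dispatched to SHIFT
t=11  R1←I3, I4 operands ready
t=12  I2 complete, I4 complete
t=13  R3←I2, R0←I4
t=14  I5 dispatched to SHIFT
t=15  I5 operands ready
t=16  I5 complete
t=17  R3←I5
t=18  I6 dispatched to MUL
t=19  I6 operands ready
t=25  I6 complete
t=26  R3←I6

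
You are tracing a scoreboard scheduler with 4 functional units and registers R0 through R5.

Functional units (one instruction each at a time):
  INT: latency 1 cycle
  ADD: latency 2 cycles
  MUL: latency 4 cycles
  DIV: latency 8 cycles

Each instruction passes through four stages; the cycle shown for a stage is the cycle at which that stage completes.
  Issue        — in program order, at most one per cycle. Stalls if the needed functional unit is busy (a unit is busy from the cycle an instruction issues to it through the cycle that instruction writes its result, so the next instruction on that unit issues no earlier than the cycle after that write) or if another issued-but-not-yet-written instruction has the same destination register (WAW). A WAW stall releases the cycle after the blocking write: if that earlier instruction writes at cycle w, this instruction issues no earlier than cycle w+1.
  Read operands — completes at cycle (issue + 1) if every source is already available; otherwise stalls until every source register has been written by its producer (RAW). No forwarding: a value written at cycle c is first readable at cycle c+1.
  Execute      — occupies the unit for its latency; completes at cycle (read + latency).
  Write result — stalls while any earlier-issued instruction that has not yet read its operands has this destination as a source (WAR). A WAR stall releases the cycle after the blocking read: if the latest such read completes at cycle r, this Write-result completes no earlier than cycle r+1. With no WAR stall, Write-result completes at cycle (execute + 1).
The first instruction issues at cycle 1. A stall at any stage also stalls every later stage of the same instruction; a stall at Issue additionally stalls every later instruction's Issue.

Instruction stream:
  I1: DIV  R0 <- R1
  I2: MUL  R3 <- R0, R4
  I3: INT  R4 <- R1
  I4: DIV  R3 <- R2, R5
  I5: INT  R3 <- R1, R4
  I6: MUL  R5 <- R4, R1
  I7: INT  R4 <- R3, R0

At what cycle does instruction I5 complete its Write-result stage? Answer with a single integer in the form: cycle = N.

I1: IS=1 RO=2 EX=10 WR=11
I2: IS=2 RO=12 EX=16 WR=17  [RAW R0: wait I1 write@11]
I3: IS=3 RO=4 EX=5 WR=13  [WAR R4: wait I2 read@12]
I4: IS=18 RO=19 EX=27 WR=28  [WAW R3: wait I2 write@17]
I5: IS=29 RO=30 EX=31 WR=32  [WAW R3: wait I4 write@28]
I6: IS=30 RO=31 EX=35 WR=36
I7: IS=33 RO=34 EX=35 WR=36  [struct: INT busy until I5 writes@32]

cycle = 32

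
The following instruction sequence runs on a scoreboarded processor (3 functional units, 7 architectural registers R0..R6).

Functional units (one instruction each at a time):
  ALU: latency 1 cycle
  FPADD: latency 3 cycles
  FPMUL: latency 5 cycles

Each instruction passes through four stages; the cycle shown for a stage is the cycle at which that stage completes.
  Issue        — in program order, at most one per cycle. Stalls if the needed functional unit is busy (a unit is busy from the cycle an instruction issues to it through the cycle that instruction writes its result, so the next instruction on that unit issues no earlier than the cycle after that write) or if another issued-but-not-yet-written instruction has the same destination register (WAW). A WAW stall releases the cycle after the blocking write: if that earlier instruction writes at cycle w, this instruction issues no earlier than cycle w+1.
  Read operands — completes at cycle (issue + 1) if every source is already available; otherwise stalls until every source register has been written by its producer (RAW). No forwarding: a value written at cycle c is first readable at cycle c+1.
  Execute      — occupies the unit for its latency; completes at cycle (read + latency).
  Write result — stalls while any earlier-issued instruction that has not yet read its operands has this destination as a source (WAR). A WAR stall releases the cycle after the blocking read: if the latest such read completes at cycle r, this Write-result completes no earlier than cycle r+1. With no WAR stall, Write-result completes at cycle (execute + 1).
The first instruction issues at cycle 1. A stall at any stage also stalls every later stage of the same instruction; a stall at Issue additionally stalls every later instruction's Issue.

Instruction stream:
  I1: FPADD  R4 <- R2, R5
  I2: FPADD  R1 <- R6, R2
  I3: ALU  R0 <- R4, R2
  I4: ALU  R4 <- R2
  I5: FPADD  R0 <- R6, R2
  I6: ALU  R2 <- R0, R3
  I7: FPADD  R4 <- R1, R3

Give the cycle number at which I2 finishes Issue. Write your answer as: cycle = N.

cycle = 7

1) issue 1, read 2, done 5, write 6
2) issue 7, read 8, done 11, write 12  <struct: FPADD busy until I1 writes@6>
3) issue 8, read 9, done 10, write 11
4) issue 12, read 13, done 14, write 15  <struct: ALU busy until I3 writes@11>
5) issue 13, read 14, done 17, write 18
6) issue 16, read 19, done 20, write 21  <struct: ALU busy until I4 writes@15 / RAW R0: wait I5 write@18>
7) issue 19, read 20, done 23, write 24  <struct: FPADD busy until I5 writes@18>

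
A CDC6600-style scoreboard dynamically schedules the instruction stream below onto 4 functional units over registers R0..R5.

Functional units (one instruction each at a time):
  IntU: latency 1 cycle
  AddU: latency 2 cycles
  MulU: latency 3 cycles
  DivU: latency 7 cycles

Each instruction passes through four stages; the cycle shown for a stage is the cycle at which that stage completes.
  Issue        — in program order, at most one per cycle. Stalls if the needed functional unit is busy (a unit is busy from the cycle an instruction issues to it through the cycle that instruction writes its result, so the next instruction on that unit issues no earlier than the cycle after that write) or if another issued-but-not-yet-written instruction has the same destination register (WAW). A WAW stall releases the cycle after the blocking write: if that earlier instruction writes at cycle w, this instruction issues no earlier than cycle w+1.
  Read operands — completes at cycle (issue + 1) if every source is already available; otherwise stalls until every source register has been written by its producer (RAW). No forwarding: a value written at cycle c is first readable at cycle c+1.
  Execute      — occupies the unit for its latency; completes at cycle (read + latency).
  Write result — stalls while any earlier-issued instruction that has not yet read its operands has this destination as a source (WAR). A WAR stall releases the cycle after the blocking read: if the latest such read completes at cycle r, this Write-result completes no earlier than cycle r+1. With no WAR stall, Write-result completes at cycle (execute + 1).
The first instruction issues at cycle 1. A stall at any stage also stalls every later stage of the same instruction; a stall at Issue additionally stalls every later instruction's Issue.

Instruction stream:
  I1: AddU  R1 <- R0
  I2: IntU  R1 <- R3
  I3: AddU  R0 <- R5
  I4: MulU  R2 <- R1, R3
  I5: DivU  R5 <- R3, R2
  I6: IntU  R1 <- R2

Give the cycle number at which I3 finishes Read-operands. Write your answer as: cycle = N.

t=1  I1 issues→AddU
t=2  I1 reads
t=4  I1 exec-done
t=5  I1 writes R1
t=6  I2 issues→IntU
t=7  I2 reads, I3 issues→AddU
t=8  I2 exec-done, I3 reads, I4 issues→MulU
t=9  I2 writes R1, I5 issues→DivU
t=10  I3 exec-done, I4 reads, I6 issues→IntU
t=11  I3 writes R0
t=13  I4 exec-done
t=14  I4 writes R2
t=15  I5 reads, I6 reads
t=16  I6 exec-done
t=17  I6 writes R1
t=22  I5 exec-done
t=23  I5 writes R5

cycle = 8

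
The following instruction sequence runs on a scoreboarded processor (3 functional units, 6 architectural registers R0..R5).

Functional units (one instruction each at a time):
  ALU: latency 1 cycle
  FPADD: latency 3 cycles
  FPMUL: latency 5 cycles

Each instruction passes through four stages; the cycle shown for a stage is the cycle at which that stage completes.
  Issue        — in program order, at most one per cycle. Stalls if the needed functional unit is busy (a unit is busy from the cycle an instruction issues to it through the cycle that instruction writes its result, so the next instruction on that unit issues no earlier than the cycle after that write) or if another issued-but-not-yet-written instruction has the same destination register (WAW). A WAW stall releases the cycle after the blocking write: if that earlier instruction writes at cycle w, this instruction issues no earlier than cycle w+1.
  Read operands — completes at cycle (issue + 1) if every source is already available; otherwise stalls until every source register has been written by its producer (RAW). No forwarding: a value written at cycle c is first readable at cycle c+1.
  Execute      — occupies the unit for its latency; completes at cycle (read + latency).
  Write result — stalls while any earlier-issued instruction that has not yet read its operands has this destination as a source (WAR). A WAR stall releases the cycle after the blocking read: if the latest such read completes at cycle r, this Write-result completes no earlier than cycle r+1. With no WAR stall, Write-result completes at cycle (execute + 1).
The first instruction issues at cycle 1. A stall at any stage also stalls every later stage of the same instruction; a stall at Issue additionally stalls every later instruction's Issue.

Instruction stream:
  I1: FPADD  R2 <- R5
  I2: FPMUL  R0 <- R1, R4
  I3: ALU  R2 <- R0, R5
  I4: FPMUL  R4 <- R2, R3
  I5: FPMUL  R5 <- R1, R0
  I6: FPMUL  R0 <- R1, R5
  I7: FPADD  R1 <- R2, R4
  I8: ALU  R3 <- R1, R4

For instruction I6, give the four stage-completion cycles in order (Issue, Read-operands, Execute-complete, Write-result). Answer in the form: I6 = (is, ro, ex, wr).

I6 = (28, 29, 34, 35)

I1 -> (1, 2, 5, 6)
I2 -> (2, 3, 8, 9)
I3 -> (7, 10, 11, 12)  // WAW R2: wait I1 write@6, RAW R0: wait I2 write@9
I4 -> (10, 13, 18, 19)  // struct: FPMUL busy until I2 writes@9, RAW R2: wait I3 write@12
I5 -> (20, 21, 26, 27)  // struct: FPMUL busy until I4 writes@19
I6 -> (28, 29, 34, 35)  // struct: FPMUL busy until I5 writes@27
I7 -> (29, 30, 33, 34)
I8 -> (30, 35, 36, 37)  // RAW R1: wait I7 write@34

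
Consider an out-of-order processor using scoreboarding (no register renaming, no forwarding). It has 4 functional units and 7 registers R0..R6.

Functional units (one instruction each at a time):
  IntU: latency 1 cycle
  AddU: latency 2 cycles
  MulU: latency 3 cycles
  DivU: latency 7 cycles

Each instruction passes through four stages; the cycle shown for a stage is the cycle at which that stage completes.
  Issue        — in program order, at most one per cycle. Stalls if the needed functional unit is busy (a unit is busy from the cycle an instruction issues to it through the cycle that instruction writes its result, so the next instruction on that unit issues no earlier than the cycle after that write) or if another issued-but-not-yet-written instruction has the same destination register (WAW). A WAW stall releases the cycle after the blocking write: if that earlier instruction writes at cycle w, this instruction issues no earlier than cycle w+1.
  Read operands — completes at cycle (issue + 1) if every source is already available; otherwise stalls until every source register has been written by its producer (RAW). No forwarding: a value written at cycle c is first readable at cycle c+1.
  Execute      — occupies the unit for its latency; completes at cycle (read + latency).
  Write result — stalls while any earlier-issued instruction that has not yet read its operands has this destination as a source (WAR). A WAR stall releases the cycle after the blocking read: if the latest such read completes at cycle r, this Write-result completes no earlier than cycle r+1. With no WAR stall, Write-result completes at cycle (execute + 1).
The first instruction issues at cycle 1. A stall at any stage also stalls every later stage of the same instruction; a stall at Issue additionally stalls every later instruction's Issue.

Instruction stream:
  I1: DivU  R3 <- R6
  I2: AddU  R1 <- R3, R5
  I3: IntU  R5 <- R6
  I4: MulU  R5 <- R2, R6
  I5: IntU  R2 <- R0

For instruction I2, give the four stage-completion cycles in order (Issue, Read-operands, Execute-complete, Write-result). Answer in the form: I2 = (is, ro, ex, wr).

  I1 | 1 | 2 | 9 | 10
  I2 | 2 | 11 | 13 | 14   RAW R3: wait I1 write@10
  I3 | 3 | 4 | 5 | 12   WAR R5: wait I2 read@11
  I4 | 13 | 14 | 17 | 18   WAW R5: wait I3 write@12
  I5 | 14 | 15 | 16 | 17

I2 = (2, 11, 13, 14)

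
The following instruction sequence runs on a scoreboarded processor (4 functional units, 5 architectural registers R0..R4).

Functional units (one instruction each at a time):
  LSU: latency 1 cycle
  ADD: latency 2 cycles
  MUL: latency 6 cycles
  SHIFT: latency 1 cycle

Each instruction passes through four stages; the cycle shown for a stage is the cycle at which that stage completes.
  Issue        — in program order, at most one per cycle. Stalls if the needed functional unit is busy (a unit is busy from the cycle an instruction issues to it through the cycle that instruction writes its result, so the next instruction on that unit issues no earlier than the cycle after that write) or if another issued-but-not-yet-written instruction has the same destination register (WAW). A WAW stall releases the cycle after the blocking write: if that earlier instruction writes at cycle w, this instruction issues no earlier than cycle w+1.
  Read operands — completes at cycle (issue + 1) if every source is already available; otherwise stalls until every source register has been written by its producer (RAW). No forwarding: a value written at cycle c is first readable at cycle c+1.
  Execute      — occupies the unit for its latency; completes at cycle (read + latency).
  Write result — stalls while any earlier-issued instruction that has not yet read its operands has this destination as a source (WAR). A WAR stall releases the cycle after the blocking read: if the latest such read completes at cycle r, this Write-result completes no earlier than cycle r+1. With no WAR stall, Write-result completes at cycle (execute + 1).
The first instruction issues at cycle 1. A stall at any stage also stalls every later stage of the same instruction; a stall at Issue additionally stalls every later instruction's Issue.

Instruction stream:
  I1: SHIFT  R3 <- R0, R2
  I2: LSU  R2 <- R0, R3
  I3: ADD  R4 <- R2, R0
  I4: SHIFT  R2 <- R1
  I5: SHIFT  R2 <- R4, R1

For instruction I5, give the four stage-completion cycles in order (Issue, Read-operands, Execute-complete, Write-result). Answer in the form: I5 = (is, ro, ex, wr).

I5 = (12, 13, 14, 15)

c1: I1 issues→SHIFT
c2: I1 reads, I2 issues→LSU
c3: I1 exec-done, I3 issues→ADD
c4: I1 writes R3
c5: I2 reads
c6: I2 exec-done
c7: I2 writes R2
c8: I3 reads, I4 issues→SHIFT
c9: I4 reads
c10: I3 exec-done, I4 exec-done
c11: I3 writes R4, I4 writes R2
c12: I5 issues→SHIFT
c13: I5 reads
c14: I5 exec-done
c15: I5 writes R2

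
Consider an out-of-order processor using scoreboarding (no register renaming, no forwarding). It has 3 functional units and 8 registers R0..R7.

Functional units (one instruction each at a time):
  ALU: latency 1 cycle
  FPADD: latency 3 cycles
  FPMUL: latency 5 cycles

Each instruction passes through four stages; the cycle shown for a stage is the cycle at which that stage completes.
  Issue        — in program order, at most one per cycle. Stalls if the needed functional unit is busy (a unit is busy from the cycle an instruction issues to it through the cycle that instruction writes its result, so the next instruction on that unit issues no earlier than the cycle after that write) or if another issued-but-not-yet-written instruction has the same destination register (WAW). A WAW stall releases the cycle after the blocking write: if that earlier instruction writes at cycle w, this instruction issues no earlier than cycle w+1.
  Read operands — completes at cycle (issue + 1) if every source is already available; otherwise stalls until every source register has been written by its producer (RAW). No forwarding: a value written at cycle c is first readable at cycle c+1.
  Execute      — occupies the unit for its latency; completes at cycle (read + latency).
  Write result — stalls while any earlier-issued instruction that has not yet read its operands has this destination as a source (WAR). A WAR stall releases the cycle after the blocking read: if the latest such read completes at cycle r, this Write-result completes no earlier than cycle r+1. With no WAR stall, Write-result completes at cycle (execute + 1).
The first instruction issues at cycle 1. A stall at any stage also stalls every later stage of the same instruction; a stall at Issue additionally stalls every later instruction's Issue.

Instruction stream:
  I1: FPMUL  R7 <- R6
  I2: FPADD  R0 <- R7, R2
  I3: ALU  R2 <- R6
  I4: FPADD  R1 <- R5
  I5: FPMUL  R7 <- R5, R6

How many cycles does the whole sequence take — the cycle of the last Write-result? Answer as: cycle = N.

cycle = 22

I1 -> (1, 2, 7, 8)
I2 -> (2, 9, 12, 13)  // RAW R7: wait I1 write@8
I3 -> (3, 4, 5, 10)  // WAR R2: wait I2 read@9
I4 -> (14, 15, 18, 19)  // struct: FPADD busy until I2 writes@13
I5 -> (15, 16, 21, 22)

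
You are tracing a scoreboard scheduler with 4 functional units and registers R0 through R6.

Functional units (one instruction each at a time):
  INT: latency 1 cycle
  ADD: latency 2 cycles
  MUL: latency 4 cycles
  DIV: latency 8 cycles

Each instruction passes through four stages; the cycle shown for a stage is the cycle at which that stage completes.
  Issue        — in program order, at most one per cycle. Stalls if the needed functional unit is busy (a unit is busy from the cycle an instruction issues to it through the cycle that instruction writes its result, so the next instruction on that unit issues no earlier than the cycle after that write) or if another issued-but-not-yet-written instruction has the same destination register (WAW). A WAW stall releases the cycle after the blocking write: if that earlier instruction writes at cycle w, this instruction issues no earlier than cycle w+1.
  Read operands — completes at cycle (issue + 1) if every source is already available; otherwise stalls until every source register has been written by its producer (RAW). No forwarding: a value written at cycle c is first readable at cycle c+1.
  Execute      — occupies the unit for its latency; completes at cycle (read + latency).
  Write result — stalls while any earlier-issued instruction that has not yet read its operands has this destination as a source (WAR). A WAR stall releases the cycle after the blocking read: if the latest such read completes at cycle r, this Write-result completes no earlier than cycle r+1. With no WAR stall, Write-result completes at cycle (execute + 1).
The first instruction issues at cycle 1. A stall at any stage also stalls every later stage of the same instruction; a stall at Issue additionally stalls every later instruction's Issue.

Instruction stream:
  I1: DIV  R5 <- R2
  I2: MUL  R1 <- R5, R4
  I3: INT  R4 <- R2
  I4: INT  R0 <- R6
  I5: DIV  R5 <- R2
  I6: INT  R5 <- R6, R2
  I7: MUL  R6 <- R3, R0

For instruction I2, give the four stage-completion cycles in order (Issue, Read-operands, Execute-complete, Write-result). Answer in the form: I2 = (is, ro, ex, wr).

I1 -> (1, 2, 10, 11)
I2 -> (2, 12, 16, 17)  // RAW R5: wait I1 write@11
I3 -> (3, 4, 5, 13)  // WAR R4: wait I2 read@12
I4 -> (14, 15, 16, 17)  // struct: INT busy until I3 writes@13
I5 -> (15, 16, 24, 25)
I6 -> (26, 27, 28, 29)  // WAW R5: wait I5 write@25
I7 -> (27, 28, 32, 33)

I2 = (2, 12, 16, 17)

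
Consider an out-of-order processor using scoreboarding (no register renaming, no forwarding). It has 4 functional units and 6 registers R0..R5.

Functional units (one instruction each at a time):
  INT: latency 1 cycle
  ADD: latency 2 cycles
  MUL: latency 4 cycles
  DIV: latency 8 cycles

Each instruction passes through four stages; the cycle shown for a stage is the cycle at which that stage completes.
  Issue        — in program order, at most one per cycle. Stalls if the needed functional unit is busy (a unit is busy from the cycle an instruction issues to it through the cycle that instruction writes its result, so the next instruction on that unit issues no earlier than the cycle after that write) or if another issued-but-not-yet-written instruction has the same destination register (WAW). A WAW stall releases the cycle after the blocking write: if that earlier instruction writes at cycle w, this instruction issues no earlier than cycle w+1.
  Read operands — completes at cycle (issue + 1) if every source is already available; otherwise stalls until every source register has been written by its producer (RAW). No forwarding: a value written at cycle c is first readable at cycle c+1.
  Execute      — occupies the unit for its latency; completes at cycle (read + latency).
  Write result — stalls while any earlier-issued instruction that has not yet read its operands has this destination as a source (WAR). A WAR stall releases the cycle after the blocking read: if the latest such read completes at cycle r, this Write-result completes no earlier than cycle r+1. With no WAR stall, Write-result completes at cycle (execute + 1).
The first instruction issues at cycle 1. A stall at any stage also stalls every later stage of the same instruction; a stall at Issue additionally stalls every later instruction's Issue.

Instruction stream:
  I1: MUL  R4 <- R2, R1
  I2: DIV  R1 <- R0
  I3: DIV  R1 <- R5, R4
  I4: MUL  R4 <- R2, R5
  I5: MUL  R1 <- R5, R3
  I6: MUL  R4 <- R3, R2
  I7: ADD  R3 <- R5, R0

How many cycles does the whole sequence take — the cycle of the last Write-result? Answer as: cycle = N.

cycle = 37

  I1 | 1 | 2 | 6 | 7
  I2 | 2 | 3 | 11 | 12
  I3 | 13 | 14 | 22 | 23   struct: DIV busy until I2 writes@12
  I4 | 14 | 15 | 19 | 20
  I5 | 24 | 25 | 29 | 30   WAW R1: wait I3 write@23
  I6 | 31 | 32 | 36 | 37   struct: MUL busy until I5 writes@30
  I7 | 32 | 33 | 35 | 36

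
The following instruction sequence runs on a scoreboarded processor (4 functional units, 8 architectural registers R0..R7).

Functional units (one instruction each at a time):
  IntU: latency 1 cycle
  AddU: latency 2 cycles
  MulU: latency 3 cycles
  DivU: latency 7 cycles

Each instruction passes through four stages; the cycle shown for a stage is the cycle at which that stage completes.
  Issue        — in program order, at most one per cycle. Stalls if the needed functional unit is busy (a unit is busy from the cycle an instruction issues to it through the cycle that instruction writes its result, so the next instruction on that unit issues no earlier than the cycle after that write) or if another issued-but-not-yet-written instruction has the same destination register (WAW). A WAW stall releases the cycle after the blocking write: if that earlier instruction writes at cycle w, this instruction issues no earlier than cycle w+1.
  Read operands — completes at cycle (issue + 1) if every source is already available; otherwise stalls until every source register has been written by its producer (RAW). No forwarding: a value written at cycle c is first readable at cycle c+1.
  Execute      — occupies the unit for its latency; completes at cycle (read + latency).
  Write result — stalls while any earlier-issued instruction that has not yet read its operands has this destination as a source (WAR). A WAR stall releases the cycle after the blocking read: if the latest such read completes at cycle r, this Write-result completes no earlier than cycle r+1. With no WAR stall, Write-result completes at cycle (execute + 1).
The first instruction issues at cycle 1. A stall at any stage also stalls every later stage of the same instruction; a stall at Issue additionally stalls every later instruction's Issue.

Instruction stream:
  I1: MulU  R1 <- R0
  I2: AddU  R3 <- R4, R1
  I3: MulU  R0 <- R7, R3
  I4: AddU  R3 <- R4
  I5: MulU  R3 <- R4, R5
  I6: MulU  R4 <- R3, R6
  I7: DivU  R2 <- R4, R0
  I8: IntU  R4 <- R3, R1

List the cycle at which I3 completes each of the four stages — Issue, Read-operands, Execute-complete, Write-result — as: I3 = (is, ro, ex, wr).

I3 = (7, 11, 14, 15)

[I1] 1/2/5/6
[I2] 2/7/9/10  (RAW R1: wait I1 write@6)
[I3] 7/11/14/15  (struct: MulU busy until I1 writes@6; RAW R3: wait I2 write@10)
[I4] 11/12/14/15  (struct: AddU busy until I2 writes@10)
[I5] 16/17/20/21  (WAW R3: wait I4 write@15)
[I6] 22/23/26/27  (struct: MulU busy until I5 writes@21)
[I7] 23/28/35/36  (RAW R4: wait I6 write@27)
[I8] 28/29/30/31  (WAW R4: wait I6 write@27)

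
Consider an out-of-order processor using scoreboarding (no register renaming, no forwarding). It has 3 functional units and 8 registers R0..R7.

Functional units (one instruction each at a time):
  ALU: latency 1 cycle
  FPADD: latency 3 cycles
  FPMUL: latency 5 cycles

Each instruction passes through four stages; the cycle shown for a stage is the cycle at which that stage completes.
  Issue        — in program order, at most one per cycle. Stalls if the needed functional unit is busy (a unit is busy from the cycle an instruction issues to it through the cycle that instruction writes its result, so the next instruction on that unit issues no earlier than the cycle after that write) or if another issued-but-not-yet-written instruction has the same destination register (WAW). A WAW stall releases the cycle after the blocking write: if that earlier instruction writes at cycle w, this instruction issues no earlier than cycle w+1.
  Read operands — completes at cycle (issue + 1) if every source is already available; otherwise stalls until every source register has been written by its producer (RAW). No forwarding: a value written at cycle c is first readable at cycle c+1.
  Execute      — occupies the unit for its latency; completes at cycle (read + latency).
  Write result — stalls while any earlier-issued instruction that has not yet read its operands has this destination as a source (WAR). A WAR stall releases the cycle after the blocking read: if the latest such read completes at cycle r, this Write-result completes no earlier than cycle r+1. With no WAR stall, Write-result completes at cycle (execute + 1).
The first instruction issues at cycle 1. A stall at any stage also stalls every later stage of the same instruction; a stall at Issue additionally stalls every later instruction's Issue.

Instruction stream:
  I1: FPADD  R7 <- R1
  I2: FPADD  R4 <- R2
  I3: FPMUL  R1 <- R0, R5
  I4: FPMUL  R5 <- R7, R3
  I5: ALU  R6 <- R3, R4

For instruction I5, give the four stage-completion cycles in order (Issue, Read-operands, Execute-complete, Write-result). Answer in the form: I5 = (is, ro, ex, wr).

t=1  I1 dispatched to FPADD
t=2  I1 operands ready
t=5  I1 complete
t=6  R7←I1
t=7  I2 dispatched to FPADD
t=8  I2 operands ready; I3 dispatched to FPMUL
t=9  I3 operands ready
t=11  I2 complete
t=12  R4←I2
t=14  I3 complete
t=15  R1←I3
t=16  I4 dispatched to FPMUL
t=17  I4 operands ready; I5 dispatched to ALU
t=18  I5 operands ready
t=19  I5 complete
t=20  R6←I5
t=22  I4 complete
t=23  R5←I4

I5 = (17, 18, 19, 20)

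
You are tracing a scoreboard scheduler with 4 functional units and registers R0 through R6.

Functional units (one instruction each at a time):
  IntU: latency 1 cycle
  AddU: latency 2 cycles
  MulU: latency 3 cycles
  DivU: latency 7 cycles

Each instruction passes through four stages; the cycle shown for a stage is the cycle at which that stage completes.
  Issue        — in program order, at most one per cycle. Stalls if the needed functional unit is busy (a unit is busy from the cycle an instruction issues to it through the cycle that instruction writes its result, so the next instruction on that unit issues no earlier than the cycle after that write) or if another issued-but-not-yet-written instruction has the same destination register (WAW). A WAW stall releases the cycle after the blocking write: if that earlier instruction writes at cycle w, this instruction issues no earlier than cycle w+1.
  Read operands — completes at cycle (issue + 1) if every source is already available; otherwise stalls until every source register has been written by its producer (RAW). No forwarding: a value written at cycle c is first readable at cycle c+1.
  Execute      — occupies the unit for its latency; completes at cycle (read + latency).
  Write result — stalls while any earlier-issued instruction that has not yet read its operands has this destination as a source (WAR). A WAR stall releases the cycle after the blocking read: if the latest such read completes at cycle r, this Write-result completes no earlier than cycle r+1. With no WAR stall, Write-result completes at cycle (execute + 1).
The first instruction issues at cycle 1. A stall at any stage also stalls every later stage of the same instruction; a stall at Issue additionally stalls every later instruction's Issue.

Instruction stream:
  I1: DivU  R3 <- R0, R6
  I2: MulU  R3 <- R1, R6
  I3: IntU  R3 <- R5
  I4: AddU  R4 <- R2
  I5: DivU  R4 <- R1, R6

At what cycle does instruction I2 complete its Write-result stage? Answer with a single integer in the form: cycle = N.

cycle = 16

t=1  I1→DivU
t=2  I1 RO
t=9  I1 EX
t=10  I1 WR R3
t=11  I2→MulU
t=12  I2 RO
t=15  I2 EX
t=16  I2 WR R3
t=17  I3→IntU
t=18  I3 RO; I4→AddU
t=19  I3 EX; I4 RO
t=20  I3 WR R3
t=21  I4 EX
t=22  I4 WR R4
t=23  I5→DivU
t=24  I5 RO
t=31  I5 EX
t=32  I5 WR R4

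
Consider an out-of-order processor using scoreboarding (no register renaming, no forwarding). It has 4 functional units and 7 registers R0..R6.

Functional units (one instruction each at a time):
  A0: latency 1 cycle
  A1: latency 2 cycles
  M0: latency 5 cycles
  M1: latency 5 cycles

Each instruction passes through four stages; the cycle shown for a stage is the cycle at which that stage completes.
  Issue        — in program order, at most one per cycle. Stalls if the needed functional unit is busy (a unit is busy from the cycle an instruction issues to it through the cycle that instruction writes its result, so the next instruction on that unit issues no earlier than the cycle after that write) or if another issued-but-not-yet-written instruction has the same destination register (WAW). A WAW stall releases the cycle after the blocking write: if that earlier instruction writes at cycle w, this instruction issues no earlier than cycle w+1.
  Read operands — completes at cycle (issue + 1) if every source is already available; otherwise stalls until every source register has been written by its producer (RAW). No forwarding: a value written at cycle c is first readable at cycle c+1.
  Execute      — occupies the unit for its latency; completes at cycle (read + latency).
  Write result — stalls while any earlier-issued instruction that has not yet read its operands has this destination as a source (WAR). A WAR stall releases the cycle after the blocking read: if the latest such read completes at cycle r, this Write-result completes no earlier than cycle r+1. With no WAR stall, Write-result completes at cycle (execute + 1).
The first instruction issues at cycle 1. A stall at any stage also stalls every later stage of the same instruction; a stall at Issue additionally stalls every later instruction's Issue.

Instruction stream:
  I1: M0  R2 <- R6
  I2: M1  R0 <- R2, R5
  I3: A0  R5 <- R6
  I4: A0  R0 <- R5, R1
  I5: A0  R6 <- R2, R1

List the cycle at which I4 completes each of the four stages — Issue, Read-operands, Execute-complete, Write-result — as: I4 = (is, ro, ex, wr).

I4 = (16, 17, 18, 19)

I1: IS=1 RO=2 EX=7 WR=8
I2: IS=2 RO=9 EX=14 WR=15  [RAW R2: wait I1 write@8]
I3: IS=3 RO=4 EX=5 WR=10  [WAR R5: wait I2 read@9]
I4: IS=16 RO=17 EX=18 WR=19  [WAW R0: wait I2 write@15]
I5: IS=20 RO=21 EX=22 WR=23  [struct: A0 busy until I4 writes@19]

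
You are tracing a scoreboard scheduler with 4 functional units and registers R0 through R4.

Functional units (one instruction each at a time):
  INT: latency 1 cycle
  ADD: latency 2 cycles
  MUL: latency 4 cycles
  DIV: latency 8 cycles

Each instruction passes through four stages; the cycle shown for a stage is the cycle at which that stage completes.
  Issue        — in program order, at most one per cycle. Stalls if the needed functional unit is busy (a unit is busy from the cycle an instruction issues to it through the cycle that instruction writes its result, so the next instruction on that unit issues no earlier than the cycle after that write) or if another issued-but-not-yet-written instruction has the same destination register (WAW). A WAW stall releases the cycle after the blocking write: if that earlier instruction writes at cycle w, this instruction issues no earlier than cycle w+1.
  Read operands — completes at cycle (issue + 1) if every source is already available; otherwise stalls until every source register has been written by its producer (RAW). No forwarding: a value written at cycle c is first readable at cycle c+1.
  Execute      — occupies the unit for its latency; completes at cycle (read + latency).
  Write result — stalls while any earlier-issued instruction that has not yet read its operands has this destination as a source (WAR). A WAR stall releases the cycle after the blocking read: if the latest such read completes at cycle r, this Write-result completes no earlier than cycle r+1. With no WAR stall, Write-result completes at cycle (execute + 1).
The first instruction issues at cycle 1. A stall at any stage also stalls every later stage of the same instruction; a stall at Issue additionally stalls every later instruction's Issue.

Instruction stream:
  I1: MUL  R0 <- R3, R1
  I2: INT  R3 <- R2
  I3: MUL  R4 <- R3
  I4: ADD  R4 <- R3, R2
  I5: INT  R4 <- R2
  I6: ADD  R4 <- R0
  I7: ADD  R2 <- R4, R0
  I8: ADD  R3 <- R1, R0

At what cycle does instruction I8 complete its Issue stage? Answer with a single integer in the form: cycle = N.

cycle = 34

I1: IS=1 RO=2 EX=6 WR=7
I2: IS=2 RO=3 EX=4 WR=5
I3: IS=8 RO=9 EX=13 WR=14  [struct: MUL busy until I1 writes@7]
I4: IS=15 RO=16 EX=18 WR=19  [WAW R4: wait I3 write@14]
I5: IS=20 RO=21 EX=22 WR=23  [WAW R4: wait I4 write@19]
I6: IS=24 RO=25 EX=27 WR=28  [WAW R4: wait I5 write@23]
I7: IS=29 RO=30 EX=32 WR=33  [struct: ADD busy until I6 writes@28]
I8: IS=34 RO=35 EX=37 WR=38  [struct: ADD busy until I7 writes@33]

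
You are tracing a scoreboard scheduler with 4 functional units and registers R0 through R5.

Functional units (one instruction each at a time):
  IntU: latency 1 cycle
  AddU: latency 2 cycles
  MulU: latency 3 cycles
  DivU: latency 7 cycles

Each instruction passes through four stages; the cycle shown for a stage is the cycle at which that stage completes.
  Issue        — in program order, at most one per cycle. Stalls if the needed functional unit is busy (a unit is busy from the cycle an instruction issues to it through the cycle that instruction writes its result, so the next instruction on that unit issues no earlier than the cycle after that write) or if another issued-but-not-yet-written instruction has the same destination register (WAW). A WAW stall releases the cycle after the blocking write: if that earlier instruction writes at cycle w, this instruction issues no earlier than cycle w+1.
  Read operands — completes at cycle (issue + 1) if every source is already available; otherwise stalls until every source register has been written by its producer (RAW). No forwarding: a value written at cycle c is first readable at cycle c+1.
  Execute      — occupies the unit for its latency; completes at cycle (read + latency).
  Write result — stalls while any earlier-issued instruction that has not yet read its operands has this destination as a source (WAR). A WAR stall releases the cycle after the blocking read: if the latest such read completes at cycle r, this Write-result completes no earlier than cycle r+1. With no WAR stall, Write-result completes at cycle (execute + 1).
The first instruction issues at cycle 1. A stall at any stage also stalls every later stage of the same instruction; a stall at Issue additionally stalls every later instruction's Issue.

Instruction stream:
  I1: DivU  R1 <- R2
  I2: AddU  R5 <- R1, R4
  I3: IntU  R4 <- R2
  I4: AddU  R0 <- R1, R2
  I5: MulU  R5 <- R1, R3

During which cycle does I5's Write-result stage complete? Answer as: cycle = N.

  I1 | 1 | 2 | 9 | 10
  I2 | 2 | 11 | 13 | 14   RAW R1: wait I1 write@10
  I3 | 3 | 4 | 5 | 12   WAR R4: wait I2 read@11
  I4 | 15 | 16 | 18 | 19   struct: AddU busy until I2 writes@14
  I5 | 16 | 17 | 20 | 21

cycle = 21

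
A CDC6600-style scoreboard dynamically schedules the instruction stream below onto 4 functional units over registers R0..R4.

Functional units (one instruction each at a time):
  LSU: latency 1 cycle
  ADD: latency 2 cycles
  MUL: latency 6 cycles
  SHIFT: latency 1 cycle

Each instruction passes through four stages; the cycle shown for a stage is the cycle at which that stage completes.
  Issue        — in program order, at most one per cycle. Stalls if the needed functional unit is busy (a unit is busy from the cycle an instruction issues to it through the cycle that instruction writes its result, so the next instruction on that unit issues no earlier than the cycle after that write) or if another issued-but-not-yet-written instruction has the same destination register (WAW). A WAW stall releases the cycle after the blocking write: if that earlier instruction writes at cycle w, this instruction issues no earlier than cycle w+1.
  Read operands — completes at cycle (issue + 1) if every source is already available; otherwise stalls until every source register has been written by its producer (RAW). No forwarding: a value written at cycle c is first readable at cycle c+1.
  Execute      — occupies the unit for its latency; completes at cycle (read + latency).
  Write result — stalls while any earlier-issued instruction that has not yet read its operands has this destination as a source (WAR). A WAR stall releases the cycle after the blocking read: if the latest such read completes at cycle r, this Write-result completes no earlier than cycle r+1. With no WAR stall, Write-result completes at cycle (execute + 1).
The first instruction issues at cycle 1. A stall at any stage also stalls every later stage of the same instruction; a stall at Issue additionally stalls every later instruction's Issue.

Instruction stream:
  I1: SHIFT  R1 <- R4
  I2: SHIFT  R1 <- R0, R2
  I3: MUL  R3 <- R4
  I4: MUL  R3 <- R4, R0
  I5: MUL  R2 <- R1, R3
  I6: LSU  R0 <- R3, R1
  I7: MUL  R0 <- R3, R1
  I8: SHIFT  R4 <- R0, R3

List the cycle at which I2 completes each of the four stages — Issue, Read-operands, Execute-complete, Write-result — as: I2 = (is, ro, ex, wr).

I2 = (5, 6, 7, 8)

[1] I1 dispatched to SHIFT
[2] I1 operands ready
[3] I1 complete
[4] R1←I1
[5] I2 dispatched to SHIFT
[6] I2 operands ready; I3 dispatched to MUL
[7] I2 complete; I3 operands ready
[8] R1←I2
[13] I3 complete
[14] R3←I3
[15] I4 dispatched to MUL
[16] I4 operands ready
[22] I4 complete
[23] R3←I4
[24] I5 dispatched to MUL
[25] I5 operands ready; I6 dispatched to LSU
[26] I6 operands ready
[27] I6 complete
[28] R0←I6
[31] I5 complete
[32] R2←I5
[33] I7 dispatched to MUL
[34] I7 operands ready; I8 dispatched to SHIFT
[40] I7 complete
[41] R0←I7
[42] I8 operands ready
[43] I8 complete
[44] R4←I8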